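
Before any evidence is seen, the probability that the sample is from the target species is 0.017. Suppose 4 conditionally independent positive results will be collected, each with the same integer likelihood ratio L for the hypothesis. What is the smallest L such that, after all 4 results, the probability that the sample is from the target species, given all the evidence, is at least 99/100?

9

Prior odds = 0.017/0.983 = 17/983.
Target odds = 0.99/0.01 = 99.
Need L⁴ ≥ 99 ÷ (17/983) = 97317/17.
8⁴ = 4096 < 97317/17 ≤ 6561 = 9⁴, so L = 9.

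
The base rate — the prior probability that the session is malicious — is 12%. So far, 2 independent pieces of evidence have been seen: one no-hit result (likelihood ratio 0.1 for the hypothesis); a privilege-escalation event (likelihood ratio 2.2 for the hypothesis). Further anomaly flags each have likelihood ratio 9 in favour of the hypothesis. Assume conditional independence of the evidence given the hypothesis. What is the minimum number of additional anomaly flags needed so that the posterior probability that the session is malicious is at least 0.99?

4

Prior odds = 0.12/0.88 = 3/22.
Combined Bayes factor of the evidence already in hand = 0.1 × 2.2 = 0.22.
Odds after that evidence = (3/22) × 0.22 = 0.03.
Target odds = 0.99/0.01 = 99.
Need 9ⁿ ≥ 99 ÷ 0.03 = 3300.
9³ = 729 falls short of 3300 but 9⁴ = 6561 reaches it, so n = 4.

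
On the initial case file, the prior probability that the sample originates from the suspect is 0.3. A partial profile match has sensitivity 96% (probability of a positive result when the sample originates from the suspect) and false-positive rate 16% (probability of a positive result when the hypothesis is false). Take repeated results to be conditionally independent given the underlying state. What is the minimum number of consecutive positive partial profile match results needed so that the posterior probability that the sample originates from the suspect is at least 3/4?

2

Prior odds: 0.3 ÷ 0.7 = 3/7.
Likelihood ratio of a positive result = 0.96/0.16 = 6.
Target odds: 0.75 ÷ 0.25 = 3.
Need (3/7) × 6ⁿ ≥ 3, i.e. 6ⁿ ≥ 7.
6¹ = 6 falls short of 7 but 6² = 36 reaches it, so n = 2.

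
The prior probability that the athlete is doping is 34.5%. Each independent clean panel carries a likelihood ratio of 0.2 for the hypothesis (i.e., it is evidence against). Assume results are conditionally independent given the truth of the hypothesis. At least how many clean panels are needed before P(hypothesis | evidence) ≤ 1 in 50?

3

Prior odds: 0.345 ÷ 0.655 = 69/131.
Likelihood ratio per clean panel = 0.2.
Target odds: 0.02 ÷ 0.98 = 1/49.
Require 0.2ⁿ ≤ 1/49 ÷ (69/131) = 131/3381.
0.2² = 0.04 is still above 131/3381 but 0.2³ = 0.008 is at or below it, so n = 3.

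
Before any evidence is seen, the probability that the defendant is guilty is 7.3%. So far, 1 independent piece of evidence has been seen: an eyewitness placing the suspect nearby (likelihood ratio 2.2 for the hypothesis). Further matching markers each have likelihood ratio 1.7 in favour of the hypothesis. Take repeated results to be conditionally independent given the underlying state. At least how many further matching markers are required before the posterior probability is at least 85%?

7

Prior odds = 0.073/0.927 = 73/927.
Bayes factor of the evidence already in hand = 2.2.
Odds after that evidence = (73/927) × 2.2 = 803/4635.
Target odds = 0.85/0.15 = 17/3.
Need 1.7ⁿ ≥ 17/3 ÷ (803/4635) = 26265/803.
1.7⁶ = 24137569/1000000 falls short of 26265/803 but 1.7⁷ = 410338673/10000000 reaches it, so n = 7.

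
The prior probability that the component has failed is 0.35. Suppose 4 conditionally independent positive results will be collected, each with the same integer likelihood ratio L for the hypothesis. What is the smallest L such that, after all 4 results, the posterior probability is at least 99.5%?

5

Prior odds = 0.35/0.65 = 7/13.
Target odds = 0.995/0.005 = 199.
Need L⁴ ≥ 199 ÷ (7/13) = 2587/7.
4⁴ = 256 < 2587/7 ≤ 625 = 5⁴, so L = 5.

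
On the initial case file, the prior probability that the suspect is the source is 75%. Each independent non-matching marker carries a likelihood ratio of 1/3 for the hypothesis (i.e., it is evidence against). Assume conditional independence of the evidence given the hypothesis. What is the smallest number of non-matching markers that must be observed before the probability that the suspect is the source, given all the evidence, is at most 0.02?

5

Prior odds: 0.75 ÷ 0.25 = 3.
Likelihood ratio per non-matching marker = 1/3.
Target posterior odds = 0.02/0.98 = 1/49.
Need 3 × (1/3)ⁿ ≤ 1/49, i.e. (1/3)ⁿ ≤ 1/147.
(1/3)⁴ = 1/81 is still above 1/147 but (1/3)⁵ = 1/243 is at or below it, so n = 5.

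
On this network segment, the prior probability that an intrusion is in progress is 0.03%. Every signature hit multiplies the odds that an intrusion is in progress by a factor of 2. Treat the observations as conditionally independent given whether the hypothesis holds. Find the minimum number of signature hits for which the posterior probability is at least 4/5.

Prior odds: 0.0003 ÷ 0.9997 = 3/9997.
Likelihood ratio per signature hit = 2.
Target odds: 0.8 ÷ 0.2 = 4.
Require 2ⁿ ≥ 4 ÷ (3/9997) = 39988/3.
2¹³ = 8192 falls short of 39988/3 but 2¹⁴ = 16384 reaches it, so n = 14.

14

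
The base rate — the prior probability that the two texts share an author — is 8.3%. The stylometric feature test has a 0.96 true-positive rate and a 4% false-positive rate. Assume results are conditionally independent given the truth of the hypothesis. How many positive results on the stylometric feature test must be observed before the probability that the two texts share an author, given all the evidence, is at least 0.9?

Prior odds = 0.083/0.917 = 83/917.
Likelihood ratio of a positive result = 0.96/0.04 = 24.
Target posterior odds = 0.9/0.1 = 9.
Need (83/917) × 24ⁿ ≥ 9, i.e. 24ⁿ ≥ 8253/83.
24¹ = 24 falls short of 8253/83 but 24² = 576 reaches it, so n = 2.

2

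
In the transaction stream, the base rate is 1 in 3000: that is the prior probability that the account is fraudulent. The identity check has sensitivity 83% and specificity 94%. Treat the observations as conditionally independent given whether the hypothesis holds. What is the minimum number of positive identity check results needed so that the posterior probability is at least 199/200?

6

Prior odds = (1/3000)/(2999/3000) = 1/2999.
False-positive rate = 1 − 0.94 = 0.06; likelihood ratio of a positive = 0.83/0.06 = 83/6.
Target odds: 0.995 ÷ 0.005 = 199.
Require (83/6)ⁿ ≥ 199 ÷ (1/2999) = 596801.
(83/6)⁵ ≈506564 falls short of 596801 but (83/6)⁶ ≈7.00747e+06 reaches it, so n = 6.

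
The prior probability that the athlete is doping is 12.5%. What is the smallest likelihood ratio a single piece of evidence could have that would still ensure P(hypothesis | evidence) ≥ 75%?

21

Prior odds = 0.125/0.875 = 1/7.
Target odds = 0.75/0.25 = 3.
Required Bayes factor = 3 ÷ (1/7) = 21.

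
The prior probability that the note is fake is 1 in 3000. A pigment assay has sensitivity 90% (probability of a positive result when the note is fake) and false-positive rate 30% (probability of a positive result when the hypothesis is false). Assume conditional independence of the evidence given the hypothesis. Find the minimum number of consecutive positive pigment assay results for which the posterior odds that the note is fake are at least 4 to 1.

Prior odds: (1/3000) ÷ (2999/3000) = 1/2999.
Likelihood ratio of a positive result = 0.9/0.3 = 3.
Target odds = 4.
Need (1/2999) × 3ⁿ ≥ 4, i.e. 3ⁿ ≥ 11996.
3⁸ = 6561 falls short of 11996 but 3⁹ = 19683 reaches it, so n = 9.

9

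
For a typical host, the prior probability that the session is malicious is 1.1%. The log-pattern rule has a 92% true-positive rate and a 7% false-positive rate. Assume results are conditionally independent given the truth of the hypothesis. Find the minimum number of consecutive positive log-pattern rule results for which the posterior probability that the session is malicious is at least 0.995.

Prior odds: 0.011 ÷ 0.989 = 11/989.
Likelihood ratio of a positive result = 0.92/0.07 = 92/7.
Target odds: 0.995 ÷ 0.005 = 199.
Need (11/989) × (92/7)ⁿ ≥ 199, i.e. (92/7)ⁿ ≥ 196811/11.
(92/7)³ = 778688/343 falls short of 196811/11 but (92/7)⁴ = 71639296/2401 reaches it, so n = 4.

4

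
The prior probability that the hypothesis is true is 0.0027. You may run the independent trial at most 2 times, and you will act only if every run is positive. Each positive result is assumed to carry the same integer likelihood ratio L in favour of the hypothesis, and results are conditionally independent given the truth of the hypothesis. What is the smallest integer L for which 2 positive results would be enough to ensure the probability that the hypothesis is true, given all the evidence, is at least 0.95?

84

Prior odds = 0.0027/0.9973 = 27/9973.
Target odds = 0.95/0.05 = 19.
Need L² ≥ 19 ÷ (27/9973) = 189487/27.
83² = 6889 < 189487/27 ≤ 7056 = 84², so L = 84.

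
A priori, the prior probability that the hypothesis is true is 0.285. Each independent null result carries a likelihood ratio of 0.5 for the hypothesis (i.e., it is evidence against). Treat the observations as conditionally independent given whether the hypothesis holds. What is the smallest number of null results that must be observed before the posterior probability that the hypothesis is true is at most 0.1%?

Prior odds = 0.285/0.715 = 57/143.
Likelihood ratio per null result = 0.5.
Target odds: 0.001 ÷ 0.999 = 1/999.
Need (57/143) × 0.5ⁿ ≤ 1/999, i.e. 0.5ⁿ ≤ 143/56943.
0.5⁸ = 0.00390625 is still above 143/56943 but 0.5⁹ = 0.001953125 is at or below it, so n = 9.

9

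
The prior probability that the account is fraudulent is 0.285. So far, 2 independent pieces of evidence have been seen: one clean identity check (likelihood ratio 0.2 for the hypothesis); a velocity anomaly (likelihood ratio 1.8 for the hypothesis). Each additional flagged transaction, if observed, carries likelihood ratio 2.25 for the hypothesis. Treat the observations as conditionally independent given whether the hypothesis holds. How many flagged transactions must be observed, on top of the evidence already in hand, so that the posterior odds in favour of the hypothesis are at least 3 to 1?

Prior odds = 0.285/0.715 = 57/143.
Combined Bayes factor of the evidence already in hand = 0.2 × 1.8 = 0.36.
Odds after that evidence = (57/143) × 0.36 = 513/3575.
Target odds = 3.
Need 2.25ⁿ ≥ 3 ÷ (513/3575) = 3575/171.
2.25³ = 11.390625 falls short of 3575/171 but 2.25⁴ = 25.62890625 reaches it, so n = 4.

4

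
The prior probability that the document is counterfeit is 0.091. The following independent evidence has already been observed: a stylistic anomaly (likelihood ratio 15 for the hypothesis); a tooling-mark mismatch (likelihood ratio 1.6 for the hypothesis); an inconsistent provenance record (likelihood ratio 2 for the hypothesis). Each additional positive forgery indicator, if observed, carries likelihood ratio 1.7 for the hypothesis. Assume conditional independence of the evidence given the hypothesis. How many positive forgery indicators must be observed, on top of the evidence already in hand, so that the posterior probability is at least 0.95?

3

Prior odds = 0.091/0.909 = 91/909.
Combined Bayes factor of the evidence already in hand = 15 × 1.6 × 2 = 48.
Odds after that evidence = (91/909) × 48 = 1456/303.
Target odds = 0.95/0.05 = 19.
Need 1.7ⁿ ≥ 19 ÷ (1456/303) = 5757/1456.
1.7² = 2.89 falls short of 5757/1456 but 1.7³ = 4.913 reaches it, so n = 3.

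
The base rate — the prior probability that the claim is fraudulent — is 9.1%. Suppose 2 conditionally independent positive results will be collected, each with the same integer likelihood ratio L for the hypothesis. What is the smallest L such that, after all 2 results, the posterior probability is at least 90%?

Prior odds = 0.091/0.909 = 91/909.
Target odds = 0.9/0.1 = 9.
Need L² ≥ 9 ÷ (91/909) = 8181/91.
9² = 81 < 8181/91 ≤ 100 = 10², so L = 10.

10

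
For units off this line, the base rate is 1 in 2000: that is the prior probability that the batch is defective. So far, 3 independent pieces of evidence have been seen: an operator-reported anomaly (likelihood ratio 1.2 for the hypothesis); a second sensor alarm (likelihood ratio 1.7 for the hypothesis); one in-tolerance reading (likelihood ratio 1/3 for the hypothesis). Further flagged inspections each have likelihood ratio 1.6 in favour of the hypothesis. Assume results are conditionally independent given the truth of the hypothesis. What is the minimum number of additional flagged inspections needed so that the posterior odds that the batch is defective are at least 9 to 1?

22

Prior odds = 0.0005/0.9995 = 1/1999.
Combined Bayes factor of the evidence already in hand = 1.2 × 1.7 × (1/3) = 0.68.
Odds after that evidence = (1/1999) × 0.68 = 17/49975.
Target odds = 9.
Need 1.6ⁿ ≥ 9 ÷ (17/49975) = 449775/17.
1.6²¹ ≈19342.8 falls short of 449775/17 but 1.6²² ≈30948.5 reaches it, so n = 22.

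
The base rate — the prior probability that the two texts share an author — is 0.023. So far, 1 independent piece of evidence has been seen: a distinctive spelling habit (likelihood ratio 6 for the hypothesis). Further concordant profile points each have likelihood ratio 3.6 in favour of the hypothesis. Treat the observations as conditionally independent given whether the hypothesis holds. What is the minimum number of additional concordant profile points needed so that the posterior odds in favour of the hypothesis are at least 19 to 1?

Prior odds = 0.023/0.977 = 23/977.
Bayes factor of the evidence already in hand = 6.
Odds after that evidence = (23/977) × 6 = 138/977.
Target odds = 19.
Need 3.6ⁿ ≥ 19 ÷ (138/977) = 18563/138.
3.6³ = 46.656 falls short of 18563/138 but 3.6⁴ = 167.9616 reaches it, so n = 4.

4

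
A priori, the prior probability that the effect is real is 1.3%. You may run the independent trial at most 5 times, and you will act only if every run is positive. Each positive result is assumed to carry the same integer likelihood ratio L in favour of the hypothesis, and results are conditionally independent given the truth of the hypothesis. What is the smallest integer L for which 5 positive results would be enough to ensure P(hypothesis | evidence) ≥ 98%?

Prior odds = 0.013/0.987 = 13/987.
Target odds = 0.98/0.02 = 49.
Need L⁵ ≥ 49 ÷ (13/987) = 48363/13.
5⁵ = 3125 < 48363/13 ≤ 7776 = 6⁵, so L = 6.

6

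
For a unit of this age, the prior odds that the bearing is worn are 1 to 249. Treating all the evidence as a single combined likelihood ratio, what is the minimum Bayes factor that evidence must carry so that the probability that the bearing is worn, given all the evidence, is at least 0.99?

Prior odds = 1/249.
Target odds = 0.99/0.01 = 99.
Required Bayes factor = 99 ÷ (1/249) = 24651.

24651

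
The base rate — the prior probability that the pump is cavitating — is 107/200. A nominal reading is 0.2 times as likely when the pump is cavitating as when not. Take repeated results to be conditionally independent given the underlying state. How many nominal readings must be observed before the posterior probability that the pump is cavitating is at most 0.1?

Prior odds: 0.535 ÷ 0.465 = 107/93.
Likelihood ratio per nominal reading = 0.2.
Target posterior odds = 0.1/0.9 = 1/9.
Need (107/93) × 0.2ⁿ ≤ 1/9, i.e. 0.2ⁿ ≤ 31/321.
0.2¹ = 0.2 is still above 31/321 but 0.2² = 0.04 is at or below it, so n = 2.

2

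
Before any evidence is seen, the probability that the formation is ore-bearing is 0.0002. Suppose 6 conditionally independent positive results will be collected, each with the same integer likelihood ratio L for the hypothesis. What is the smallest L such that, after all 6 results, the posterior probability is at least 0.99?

9

Prior odds = 0.0002/0.9998 = 1/4999.
Target odds = 0.99/0.01 = 99.
Need L⁶ ≥ 99 ÷ (1/4999) = 494901.
8⁶ = 262144 < 494901 ≤ 531441 = 9⁶, so L = 9.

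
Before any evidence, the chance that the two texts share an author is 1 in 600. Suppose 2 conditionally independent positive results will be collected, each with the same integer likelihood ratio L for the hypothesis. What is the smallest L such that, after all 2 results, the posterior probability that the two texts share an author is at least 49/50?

172

Prior odds = (1/600)/(599/600) = 1/599.
Target odds = 0.98/0.02 = 49.
Need L² ≥ 49 ÷ (1/599) = 29351.
171² = 29241 < 29351 ≤ 29584 = 172², so L = 172.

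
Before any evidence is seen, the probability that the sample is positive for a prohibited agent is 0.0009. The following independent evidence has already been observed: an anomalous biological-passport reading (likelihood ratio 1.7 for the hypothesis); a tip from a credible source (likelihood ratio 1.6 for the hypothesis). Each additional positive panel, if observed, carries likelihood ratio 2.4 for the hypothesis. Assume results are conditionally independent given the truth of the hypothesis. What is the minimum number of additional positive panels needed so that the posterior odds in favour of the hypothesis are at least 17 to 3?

Prior odds = 0.0009/0.9991 = 9/9991.
Combined Bayes factor of the evidence already in hand = 1.7 × 1.6 = 2.72.
Odds after that evidence = (9/9991) × 2.72 = 612/249775.
Target odds = 17/3.
Need 2.4ⁿ ≥ 17/3 ÷ (612/249775) = 249775/108.
2.4⁸ = 429981696/390625 falls short of 249775/108 but 2.4⁹ ≈2641.81 reaches it, so n = 9.

9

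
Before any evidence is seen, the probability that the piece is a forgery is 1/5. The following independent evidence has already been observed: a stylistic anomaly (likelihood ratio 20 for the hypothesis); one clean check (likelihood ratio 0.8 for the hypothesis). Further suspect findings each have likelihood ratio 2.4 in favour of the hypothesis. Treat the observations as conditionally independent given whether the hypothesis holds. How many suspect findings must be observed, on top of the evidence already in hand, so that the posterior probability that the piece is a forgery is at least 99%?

Prior odds = 0.2/0.8 = 0.25.
Combined Bayes factor of the evidence already in hand = 20 × 0.8 = 16.
Odds after that evidence = 0.25 × 16 = 4.
Target odds = 0.99/0.01 = 99.
Need 2.4ⁿ ≥ 99 ÷ 4 = 24.75.
2.4³ = 13.824 falls short of 24.75 but 2.4⁴ = 33.1776 reaches it, so n = 4.

4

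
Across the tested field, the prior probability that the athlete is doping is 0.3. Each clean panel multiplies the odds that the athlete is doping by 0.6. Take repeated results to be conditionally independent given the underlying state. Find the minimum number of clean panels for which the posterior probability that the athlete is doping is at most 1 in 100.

8

Prior odds: 0.3 ÷ 0.7 = 3/7.
Likelihood ratio per clean panel = 0.6.
Target posterior odds = 0.01/0.99 = 1/99.
Need (3/7) × 0.6ⁿ ≤ 1/99, i.e. 0.6ⁿ ≤ 7/297.
0.6⁷ = 2187/78125 is still above 7/297 but 0.6⁸ = 6561/390625 is at or below it, so n = 8.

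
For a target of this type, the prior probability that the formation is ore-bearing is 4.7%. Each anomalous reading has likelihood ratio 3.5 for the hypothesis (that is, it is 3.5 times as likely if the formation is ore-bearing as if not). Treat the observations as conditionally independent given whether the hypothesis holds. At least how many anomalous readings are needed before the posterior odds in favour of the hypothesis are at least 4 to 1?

4

Prior odds = 0.047/0.953 = 47/953.
Likelihood ratio per anomalous reading = 3.5.
Target odds = 4.
Need (47/953) × 3.5ⁿ ≥ 4, i.e. 3.5ⁿ ≥ 3812/47.
3.5³ = 42.875 falls short of 3812/47 but 3.5⁴ = 150.0625 reaches it, so n = 4.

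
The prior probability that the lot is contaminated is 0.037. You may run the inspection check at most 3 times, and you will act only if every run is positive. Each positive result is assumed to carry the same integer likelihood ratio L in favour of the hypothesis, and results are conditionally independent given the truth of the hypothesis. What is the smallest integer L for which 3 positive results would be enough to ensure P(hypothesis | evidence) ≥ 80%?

Prior odds = 0.037/0.963 = 37/963.
Target odds = 0.8/0.2 = 4.
Need L³ ≥ 4 ÷ (37/963) = 3852/37.
4³ = 64 < 3852/37 ≤ 125 = 5³, so L = 5.

5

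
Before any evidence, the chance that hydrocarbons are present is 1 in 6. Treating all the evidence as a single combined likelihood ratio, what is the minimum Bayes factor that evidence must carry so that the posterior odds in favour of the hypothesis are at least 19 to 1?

95

Prior odds = (1/6)/(5/6) = 0.2.
Target odds = 19.
Required Bayes factor = 19 ÷ 0.2 = 95.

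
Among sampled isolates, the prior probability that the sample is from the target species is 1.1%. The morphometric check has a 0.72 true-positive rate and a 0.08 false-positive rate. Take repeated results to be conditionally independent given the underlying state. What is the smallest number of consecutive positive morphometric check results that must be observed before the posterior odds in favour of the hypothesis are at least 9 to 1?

Prior odds: 0.011 ÷ 0.989 = 11/989.
Likelihood ratio of a positive result = 0.72/0.08 = 9.
Target odds = 9.
Require 9ⁿ ≥ 9 ÷ (11/989) = 8901/11.
9³ = 729 falls short of 8901/11 but 9⁴ = 6561 reaches it, so n = 4.

4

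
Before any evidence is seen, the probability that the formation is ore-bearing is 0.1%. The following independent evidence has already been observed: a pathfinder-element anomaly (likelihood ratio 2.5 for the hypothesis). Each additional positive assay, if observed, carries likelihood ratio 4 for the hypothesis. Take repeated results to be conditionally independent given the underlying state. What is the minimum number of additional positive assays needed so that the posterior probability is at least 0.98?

8

Prior odds = 0.001/0.999 = 1/999.
Bayes factor of the evidence already in hand = 2.5.
Odds after that evidence = (1/999) × 2.5 = 5/1998.
Target odds = 0.98/0.02 = 49.
Need 4ⁿ ≥ 49 ÷ (5/1998) = 19580.4.
4⁷ = 16384 falls short of 19580.4 but 4⁸ = 65536 reaches it, so n = 8.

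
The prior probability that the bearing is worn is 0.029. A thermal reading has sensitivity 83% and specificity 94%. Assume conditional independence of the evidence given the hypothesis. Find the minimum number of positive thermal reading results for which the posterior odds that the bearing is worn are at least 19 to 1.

Prior odds: 0.029 ÷ 0.971 = 29/971.
False-positive rate = 1 − 0.94 = 0.06; likelihood ratio of a positive = 0.83/0.06 = 83/6.
Target odds = 19.
Require (83/6)ⁿ ≥ 19 ÷ (29/971) = 18449/29.
(83/6)² = 6889/36 falls short of 18449/29 but (83/6)³ = 571787/216 reaches it, so n = 3.

3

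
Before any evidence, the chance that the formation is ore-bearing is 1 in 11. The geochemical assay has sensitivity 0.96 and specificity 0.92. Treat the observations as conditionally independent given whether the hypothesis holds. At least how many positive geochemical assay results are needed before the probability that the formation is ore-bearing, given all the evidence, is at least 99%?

3

Prior odds = (1/11)/(10/11) = 0.1.
False-positive rate = 1 − 0.92 = 0.08; likelihood ratio of a positive = 0.96/0.08 = 12.
Target posterior odds = 0.99/0.01 = 99.
Require 12ⁿ ≥ 99 ÷ 0.1 = 990.
12² = 144 falls short of 990 but 12³ = 1728 reaches it, so n = 3.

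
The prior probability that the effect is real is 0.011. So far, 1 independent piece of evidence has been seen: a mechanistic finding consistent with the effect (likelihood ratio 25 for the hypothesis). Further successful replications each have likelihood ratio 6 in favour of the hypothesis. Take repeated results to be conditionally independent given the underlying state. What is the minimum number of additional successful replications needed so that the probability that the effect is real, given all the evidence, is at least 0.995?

Prior odds = 0.011/0.989 = 11/989.
Bayes factor of the evidence already in hand = 25.
Odds after that evidence = (11/989) × 25 = 275/989.
Target odds = 0.995/0.005 = 199.
Need 6ⁿ ≥ 199 ÷ (275/989) = 196811/275.
6³ = 216 falls short of 196811/275 but 6⁴ = 1296 reaches it, so n = 4.

4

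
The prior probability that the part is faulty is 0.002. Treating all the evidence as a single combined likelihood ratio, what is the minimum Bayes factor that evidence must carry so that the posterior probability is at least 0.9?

4491

Prior odds = 0.002/0.998 = 1/499.
Target odds = 0.9/0.1 = 9.
Required Bayes factor = 9 ÷ (1/499) = 4491.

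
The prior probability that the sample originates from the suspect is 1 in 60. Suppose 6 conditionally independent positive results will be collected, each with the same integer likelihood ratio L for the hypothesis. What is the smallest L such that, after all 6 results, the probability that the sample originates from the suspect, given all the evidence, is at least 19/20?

Prior odds = (1/60)/(59/60) = 1/59.
Target odds = 0.95/0.05 = 19.
Need L⁶ ≥ 19 ÷ (1/59) = 1121.
3⁶ = 729 < 1121 ≤ 4096 = 4⁶, so L = 4.

4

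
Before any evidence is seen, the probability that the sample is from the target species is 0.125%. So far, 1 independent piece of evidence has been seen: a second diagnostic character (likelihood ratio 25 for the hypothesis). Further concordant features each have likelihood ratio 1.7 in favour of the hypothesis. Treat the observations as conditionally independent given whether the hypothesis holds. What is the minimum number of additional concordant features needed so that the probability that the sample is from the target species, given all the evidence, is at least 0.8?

Prior odds = 0.00125/0.99875 = 1/799.
Bayes factor of the evidence already in hand = 25.
Odds after that evidence = (1/799) × 25 = 25/799.
Target odds = 0.8/0.2 = 4.
Need 1.7ⁿ ≥ 4 ÷ (25/799) = 127.84.
1.7⁹ ≈118.588 falls short of 127.84 but 1.7¹⁰ ≈201.599 reaches it, so n = 10.

10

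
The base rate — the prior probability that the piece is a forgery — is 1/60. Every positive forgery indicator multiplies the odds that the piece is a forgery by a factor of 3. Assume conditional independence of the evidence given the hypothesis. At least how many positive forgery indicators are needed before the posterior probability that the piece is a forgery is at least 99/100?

8

Prior odds: (1/60) ÷ (59/60) = 1/59.
Likelihood ratio per positive forgery indicator = 3.
Target posterior odds = 0.99/0.01 = 99.
Need (1/59) × 3ⁿ ≥ 99, i.e. 3ⁿ ≥ 5841.
3⁷ = 2187 falls short of 5841 but 3⁸ = 6561 reaches it, so n = 8.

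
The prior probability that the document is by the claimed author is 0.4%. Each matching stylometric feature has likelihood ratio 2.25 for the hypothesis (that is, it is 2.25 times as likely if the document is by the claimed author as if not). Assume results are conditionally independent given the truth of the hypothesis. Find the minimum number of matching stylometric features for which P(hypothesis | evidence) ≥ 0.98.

Prior odds: 0.004 ÷ 0.996 = 1/249.
Likelihood ratio per matching stylometric feature = 2.25.
Target posterior odds = 0.98/0.02 = 49.
Require 2.25ⁿ ≥ 49 ÷ (1/249) = 12201.
2.25¹¹ ≈7481.83 falls short of 12201 but 2.25¹² ≈16834.1 reaches it, so n = 12.

12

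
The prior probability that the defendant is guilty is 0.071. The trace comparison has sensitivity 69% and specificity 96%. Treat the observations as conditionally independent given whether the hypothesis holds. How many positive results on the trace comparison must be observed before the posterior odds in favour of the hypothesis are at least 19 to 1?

2

Prior odds = 0.071/0.929 = 71/929.
False-positive rate = 1 − 0.96 = 0.04; likelihood ratio of a positive = 0.69/0.04 = 17.25.
Target odds = 19.
Need (71/929) × 17.25ⁿ ≥ 19, i.e. 17.25ⁿ ≥ 17651/71.
17.25¹ = 17.25 falls short of 17651/71 but 17.25² = 297.5625 reaches it, so n = 2.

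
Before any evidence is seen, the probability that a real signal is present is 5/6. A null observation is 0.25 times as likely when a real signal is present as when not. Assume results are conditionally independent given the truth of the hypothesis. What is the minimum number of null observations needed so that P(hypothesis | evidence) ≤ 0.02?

4

Prior odds: (5/6) ÷ (1/6) = 5.
Likelihood ratio per null observation = 0.25.
Target posterior odds = 0.02/0.98 = 1/49.
Need 5 × 0.25ⁿ ≤ 1/49, i.e. 0.25ⁿ ≤ 1/245.
0.25³ = 0.015625 is still above 1/245 but 0.25⁴ = 0.00390625 is at or below it, so n = 4.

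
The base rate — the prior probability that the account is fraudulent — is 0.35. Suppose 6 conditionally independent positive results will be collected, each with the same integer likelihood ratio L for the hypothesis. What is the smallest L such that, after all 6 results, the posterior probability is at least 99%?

3

Prior odds = 0.35/0.65 = 7/13.
Target odds = 0.99/0.01 = 99.
Need L⁶ ≥ 99 ÷ (7/13) = 1287/7.
2⁶ = 64 < 1287/7 ≤ 729 = 3⁶, so L = 3.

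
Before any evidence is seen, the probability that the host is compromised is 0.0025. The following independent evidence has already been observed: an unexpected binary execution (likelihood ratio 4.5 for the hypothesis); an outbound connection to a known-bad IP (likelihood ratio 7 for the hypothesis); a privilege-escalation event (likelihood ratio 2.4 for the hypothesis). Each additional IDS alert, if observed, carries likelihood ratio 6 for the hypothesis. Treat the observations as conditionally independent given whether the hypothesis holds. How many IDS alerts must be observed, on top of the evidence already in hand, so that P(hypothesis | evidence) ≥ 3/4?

Prior odds = 0.0025/0.9975 = 1/399.
Combined Bayes factor of the evidence already in hand = 4.5 × 7 × 2.4 = 75.6.
Odds after that evidence = (1/399) × 75.6 = 18/95.
Target odds = 0.75/0.25 = 3.
Need 6ⁿ ≥ 3 ÷ (18/95) = 95/6.
6¹ = 6 falls short of 95/6 but 6² = 36 reaches it, so n = 2.

2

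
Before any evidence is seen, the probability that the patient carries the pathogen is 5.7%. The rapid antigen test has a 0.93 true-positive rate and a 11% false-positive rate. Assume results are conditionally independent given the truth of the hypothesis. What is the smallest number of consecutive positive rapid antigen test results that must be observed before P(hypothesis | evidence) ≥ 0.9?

Prior odds: 0.057 ÷ 0.943 = 57/943.
Likelihood ratio of a positive result = 0.93/0.11 = 93/11.
Target odds: 0.9 ÷ 0.1 = 9.
Need (57/943) × (93/11)ⁿ ≥ 9, i.e. (93/11)ⁿ ≥ 2829/19.
(93/11)² = 8649/121 falls short of 2829/19 but (93/11)³ = 804357/1331 reaches it, so n = 3.

3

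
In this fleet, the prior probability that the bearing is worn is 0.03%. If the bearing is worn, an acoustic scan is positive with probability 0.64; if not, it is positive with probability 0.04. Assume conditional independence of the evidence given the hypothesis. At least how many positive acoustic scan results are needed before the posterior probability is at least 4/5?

4

Prior odds = 0.0003/0.9997 = 3/9997.
Likelihood ratio of a positive = 0.64/0.04 = 16.
Target posterior odds = 0.8/0.2 = 4.
Need (3/9997) × 16ⁿ ≥ 4, i.e. 16ⁿ ≥ 39988/3.
16³ = 4096 falls short of 39988/3 but 16⁴ = 65536 reaches it, so n = 4.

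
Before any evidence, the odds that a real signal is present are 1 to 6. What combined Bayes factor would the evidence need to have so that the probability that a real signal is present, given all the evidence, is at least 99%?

Prior odds = 1/6.
Target odds = 0.99/0.01 = 99.
Required Bayes factor = 99 ÷ (1/6) = 594.

594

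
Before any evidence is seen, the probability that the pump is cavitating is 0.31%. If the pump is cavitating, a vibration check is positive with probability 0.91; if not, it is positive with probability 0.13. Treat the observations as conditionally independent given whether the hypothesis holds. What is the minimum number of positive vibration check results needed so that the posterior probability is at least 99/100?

6

Prior odds: 0.0031 ÷ 0.9969 = 31/9969.
Likelihood ratio of a positive = 0.91/0.13 = 7.
Target posterior odds = 0.99/0.01 = 99.
Need (31/9969) × 7ⁿ ≥ 99, i.e. 7ⁿ ≥ 986931/31.
7⁵ = 16807 falls short of 986931/31 but 7⁶ = 117649 reaches it, so n = 6.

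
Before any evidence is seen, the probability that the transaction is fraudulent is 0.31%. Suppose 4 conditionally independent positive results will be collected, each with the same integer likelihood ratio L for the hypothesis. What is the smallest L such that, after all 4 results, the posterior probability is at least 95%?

Prior odds = 0.0031/0.9969 = 31/9969.
Target odds = 0.95/0.05 = 19.
Need L⁴ ≥ 19 ÷ (31/9969) = 189411/31.
8⁴ = 4096 < 189411/31 ≤ 6561 = 9⁴, so L = 9.

9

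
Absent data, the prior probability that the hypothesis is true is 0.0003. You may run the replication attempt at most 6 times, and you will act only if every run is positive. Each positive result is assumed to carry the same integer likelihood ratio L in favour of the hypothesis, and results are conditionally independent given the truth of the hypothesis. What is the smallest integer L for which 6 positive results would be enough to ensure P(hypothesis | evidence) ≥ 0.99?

9

Prior odds = 0.0003/0.9997 = 3/9997.
Target odds = 0.99/0.01 = 99.
Need L⁶ ≥ 99 ÷ (3/9997) = 329901.
8⁶ = 262144 < 329901 ≤ 531441 = 9⁶, so L = 9.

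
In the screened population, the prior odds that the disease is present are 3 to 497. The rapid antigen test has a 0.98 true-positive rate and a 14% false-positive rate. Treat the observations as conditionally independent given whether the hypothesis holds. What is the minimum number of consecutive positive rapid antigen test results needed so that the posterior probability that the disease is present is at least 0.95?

5

Prior odds = 3/497.
Likelihood ratio of a positive result = 0.98/0.14 = 7.
Target posterior odds = 0.95/0.05 = 19.
Require 7ⁿ ≥ 19 ÷ (3/497) = 9443/3.
7⁴ = 2401 falls short of 9443/3 but 7⁵ = 16807 reaches it, so n = 5.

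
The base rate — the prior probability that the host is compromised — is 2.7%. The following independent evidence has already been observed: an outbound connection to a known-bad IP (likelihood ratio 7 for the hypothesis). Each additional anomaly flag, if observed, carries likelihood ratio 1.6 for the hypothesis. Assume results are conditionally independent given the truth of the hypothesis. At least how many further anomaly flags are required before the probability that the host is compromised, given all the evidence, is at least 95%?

10

Prior odds = 0.027/0.973 = 27/973.
Bayes factor of the evidence already in hand = 7.
Odds after that evidence = (27/973) × 7 = 27/139.
Target odds = 0.95/0.05 = 19.
Need 1.6ⁿ ≥ 19 ÷ (27/139) = 2641/27.
1.6⁹ = 134217728/1953125 falls short of 2641/27 but 1.6¹⁰ ≈109.951 reaches it, so n = 10.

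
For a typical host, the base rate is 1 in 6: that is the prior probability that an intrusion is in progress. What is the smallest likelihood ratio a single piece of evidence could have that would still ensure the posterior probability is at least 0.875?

35

Prior odds = (1/6)/(5/6) = 0.2.
Target odds = 0.875/0.125 = 7.
Required Bayes factor = 7 ÷ 0.2 = 35.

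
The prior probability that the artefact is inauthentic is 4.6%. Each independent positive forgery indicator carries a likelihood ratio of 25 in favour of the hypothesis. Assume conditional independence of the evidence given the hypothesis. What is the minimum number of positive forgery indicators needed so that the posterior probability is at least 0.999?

Prior odds: 0.046 ÷ 0.954 = 23/477.
Likelihood ratio per positive forgery indicator = 25.
Target odds: 0.999 ÷ 0.001 = 999.
Need (23/477) × 25ⁿ ≥ 999, i.e. 25ⁿ ≥ 476523/23.
25³ = 15625 falls short of 476523/23 but 25⁴ = 390625 reaches it, so n = 4.

4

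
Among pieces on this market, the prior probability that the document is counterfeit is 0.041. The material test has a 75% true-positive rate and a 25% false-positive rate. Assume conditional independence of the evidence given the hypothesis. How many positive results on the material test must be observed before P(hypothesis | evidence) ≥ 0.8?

5

Prior odds: 0.041 ÷ 0.959 = 41/959.
Likelihood ratio of a positive result = 0.75/0.25 = 3.
Target posterior odds = 0.8/0.2 = 4.
Need (41/959) × 3ⁿ ≥ 4, i.e. 3ⁿ ≥ 3836/41.
3⁴ = 81 falls short of 3836/41 but 3⁵ = 243 reaches it, so n = 5.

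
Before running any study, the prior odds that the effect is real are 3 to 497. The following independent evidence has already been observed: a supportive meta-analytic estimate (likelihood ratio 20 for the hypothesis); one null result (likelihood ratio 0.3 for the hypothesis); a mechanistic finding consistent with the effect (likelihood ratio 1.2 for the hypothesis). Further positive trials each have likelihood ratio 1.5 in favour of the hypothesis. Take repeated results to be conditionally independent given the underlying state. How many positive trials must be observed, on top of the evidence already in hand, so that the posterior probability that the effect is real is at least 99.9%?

Prior odds = 3/497.
Combined Bayes factor of the evidence already in hand = 20 × 0.3 × 1.2 = 7.2.
Odds after that evidence = (3/497) × 7.2 = 108/2485.
Target odds = 0.999/0.001 = 999.
Need 1.5ⁿ ≥ 999 ÷ (108/2485) = 22986.25.
1.5²⁴ ≈16834.1 falls short of 22986.25 but 1.5²⁵ ≈25251.2 reaches it, so n = 25.

25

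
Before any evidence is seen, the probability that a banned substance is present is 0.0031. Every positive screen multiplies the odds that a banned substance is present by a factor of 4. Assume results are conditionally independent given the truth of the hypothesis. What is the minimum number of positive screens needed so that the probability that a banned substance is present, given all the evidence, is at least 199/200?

Prior odds: 0.0031 ÷ 0.9969 = 31/9969.
Likelihood ratio per positive screen = 4.
Target posterior odds = 0.995/0.005 = 199.
Require 4ⁿ ≥ 199 ÷ (31/9969) = 1983831/31.
4⁷ = 16384 falls short of 1983831/31 but 4⁸ = 65536 reaches it, so n = 8.

8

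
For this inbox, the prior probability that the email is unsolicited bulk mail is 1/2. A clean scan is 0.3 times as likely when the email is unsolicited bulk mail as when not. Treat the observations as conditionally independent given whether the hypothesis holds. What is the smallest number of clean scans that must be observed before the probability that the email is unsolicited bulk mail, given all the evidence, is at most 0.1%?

Prior odds = 0.5/0.5 = 1.
Likelihood ratio per clean scan = 0.3.
Target posterior odds = 0.001/0.999 = 1/999.
Require 0.3ⁿ ≤ 1/999 ÷ 1 = 1/999.
0.3⁵ = 243/100000 is still above 1/999 but 0.3⁶ = 729/1000000 is at or below it, so n = 6.

6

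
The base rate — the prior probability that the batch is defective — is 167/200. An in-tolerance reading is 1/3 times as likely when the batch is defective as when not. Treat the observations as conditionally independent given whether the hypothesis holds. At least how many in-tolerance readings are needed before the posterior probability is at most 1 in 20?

5

Prior odds = 0.835/0.165 = 167/33.
Likelihood ratio per in-tolerance reading = 1/3.
Target odds: 0.05 ÷ 0.95 = 1/19.
Require (1/3)ⁿ ≤ 1/19 ÷ (167/33) = 33/3173.
(1/3)⁴ = 1/81 is still above 33/3173 but (1/3)⁵ = 1/243 is at or below it, so n = 5.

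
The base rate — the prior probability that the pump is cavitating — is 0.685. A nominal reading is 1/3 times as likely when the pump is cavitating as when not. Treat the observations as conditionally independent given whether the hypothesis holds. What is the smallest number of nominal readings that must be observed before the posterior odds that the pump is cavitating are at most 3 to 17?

3

Prior odds = 0.685/0.315 = 137/63.
Likelihood ratio per nominal reading = 1/3.
Target odds = 3/17.
Need (137/63) × (1/3)ⁿ ≤ 3/17, i.e. (1/3)ⁿ ≤ 189/2329.
(1/3)² = 1/9 is still above 189/2329 but (1/3)³ = 1/27 is at or below it, so n = 3.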